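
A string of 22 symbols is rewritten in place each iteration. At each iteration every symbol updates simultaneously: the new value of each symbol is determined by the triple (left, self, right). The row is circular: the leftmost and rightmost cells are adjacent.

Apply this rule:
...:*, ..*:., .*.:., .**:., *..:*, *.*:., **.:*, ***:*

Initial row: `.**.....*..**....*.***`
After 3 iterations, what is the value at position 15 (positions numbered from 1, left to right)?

*

..*****..*..****....**
*..*****..*..******..*
**..*****..*..******..
position 15 holds *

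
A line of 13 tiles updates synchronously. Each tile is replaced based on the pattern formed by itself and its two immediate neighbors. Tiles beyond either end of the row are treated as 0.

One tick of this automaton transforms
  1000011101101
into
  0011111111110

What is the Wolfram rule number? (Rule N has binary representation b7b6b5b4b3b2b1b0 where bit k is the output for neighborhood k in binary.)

position 6: 111 → 1  (bit 7 = 1)
position 7: 110 → 1  (bit 6 = 1)
position 8: 101 → 1  (bit 5 = 1)
position 1: 100 → 0  (bit 4 = 0)
position 5: 011 → 1  (bit 3 = 1)
position 0: 010 → 0  (bit 2 = 0)
position 4: 001 → 1  (bit 1 = 1)
position 2: 000 → 1  (bit 0 = 1)
bits b7..b0 = 11101011 = 235

235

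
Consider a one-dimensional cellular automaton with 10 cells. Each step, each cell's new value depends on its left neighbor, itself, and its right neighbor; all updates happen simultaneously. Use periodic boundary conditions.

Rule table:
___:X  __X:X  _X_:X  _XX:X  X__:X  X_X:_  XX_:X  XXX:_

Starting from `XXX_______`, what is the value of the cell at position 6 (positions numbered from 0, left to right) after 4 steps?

_

step 1: X_XXXXXXXX
step 2: X_X_______
step 3: X_XXXXXXXX  (repeats step 1; period 2)
step 4: X_X_______
position 6 holds _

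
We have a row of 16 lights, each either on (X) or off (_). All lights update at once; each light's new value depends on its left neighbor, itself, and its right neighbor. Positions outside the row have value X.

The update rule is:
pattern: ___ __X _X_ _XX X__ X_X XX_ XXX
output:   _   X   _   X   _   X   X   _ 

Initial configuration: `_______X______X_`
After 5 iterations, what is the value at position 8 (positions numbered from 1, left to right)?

______X______X_X
_____X______X_XX
____X______X_XX_
___X______X_XXXX
__X______X_XX___
position 8 holds _

_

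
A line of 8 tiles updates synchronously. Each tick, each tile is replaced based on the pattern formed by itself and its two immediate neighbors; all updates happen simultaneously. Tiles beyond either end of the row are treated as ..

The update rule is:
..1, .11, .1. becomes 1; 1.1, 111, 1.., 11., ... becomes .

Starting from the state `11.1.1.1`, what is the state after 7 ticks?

tick 1: 1..1.1.1
tick 2: 1.11.1.1
tick 3: 1.1..1.1
tick 4: 1.1.11.1
tick 5: 1.1.1..1
tick 6: 1.1.1.11
tick 7: 1.1.1.1.

1.1.1.1.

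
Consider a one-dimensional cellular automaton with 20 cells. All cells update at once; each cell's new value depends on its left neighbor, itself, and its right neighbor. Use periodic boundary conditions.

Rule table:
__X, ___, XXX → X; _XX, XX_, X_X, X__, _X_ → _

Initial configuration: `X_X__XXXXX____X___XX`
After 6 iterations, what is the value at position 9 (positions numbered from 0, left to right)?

____X_XXX__XXX__XX_X
_XXX___X__X_X__X____
X_X__XX__X____X__XXX
____X___X__XXX__X_XX
_XXX__XX__X_X__X____
X_X__X___X____X__XXX
position 9 holds X

X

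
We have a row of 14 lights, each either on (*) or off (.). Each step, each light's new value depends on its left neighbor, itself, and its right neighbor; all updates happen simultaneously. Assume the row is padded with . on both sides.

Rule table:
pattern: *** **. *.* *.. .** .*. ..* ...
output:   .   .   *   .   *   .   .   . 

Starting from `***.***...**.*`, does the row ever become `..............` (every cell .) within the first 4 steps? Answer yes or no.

yes

*..**.....*.*.
...*.......*..
..............
all cells are . at step 3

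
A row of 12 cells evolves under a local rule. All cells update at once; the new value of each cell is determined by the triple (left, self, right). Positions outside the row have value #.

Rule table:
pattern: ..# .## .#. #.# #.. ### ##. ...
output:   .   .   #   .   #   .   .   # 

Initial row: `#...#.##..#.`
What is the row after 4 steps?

.##.#...#.#.
....###.#.#.
###.....#.#.
...####.#.#.

...####.#.#.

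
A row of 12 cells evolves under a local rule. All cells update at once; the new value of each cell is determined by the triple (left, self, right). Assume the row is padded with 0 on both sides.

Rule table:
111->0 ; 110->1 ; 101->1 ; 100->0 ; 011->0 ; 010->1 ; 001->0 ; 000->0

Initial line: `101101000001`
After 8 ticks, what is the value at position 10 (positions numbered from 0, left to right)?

110111000001
011001000001
001001000001
001001000001  (fixed point — unchanged through tick 8)
position 10 holds 0

0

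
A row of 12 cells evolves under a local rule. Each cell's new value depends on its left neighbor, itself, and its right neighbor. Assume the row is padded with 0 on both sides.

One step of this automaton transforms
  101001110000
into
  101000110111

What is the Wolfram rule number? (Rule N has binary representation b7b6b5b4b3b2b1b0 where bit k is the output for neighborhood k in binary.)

position 6: 111 → 1  (bit 7 = 1)
position 7: 110 → 1  (bit 6 = 1)
position 1: 101 → 0  (bit 5 = 0)
position 3: 100 → 0  (bit 4 = 0)
position 5: 011 → 0  (bit 3 = 0)
position 0: 010 → 1  (bit 2 = 1)
position 4: 001 → 0  (bit 1 = 0)
position 9: 000 → 1  (bit 0 = 1)
bits b7..b0 = 11000101 = 197

197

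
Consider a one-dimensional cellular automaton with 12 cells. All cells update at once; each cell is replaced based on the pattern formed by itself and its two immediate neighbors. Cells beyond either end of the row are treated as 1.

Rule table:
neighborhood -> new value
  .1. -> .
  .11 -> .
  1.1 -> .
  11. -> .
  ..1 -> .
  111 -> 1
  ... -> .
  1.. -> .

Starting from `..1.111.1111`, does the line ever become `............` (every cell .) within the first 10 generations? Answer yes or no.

generation 1: .....1...111
generation 2: ..........11
generation 3: ...........1
generation 4: ............
all cells are . at generation 4

yes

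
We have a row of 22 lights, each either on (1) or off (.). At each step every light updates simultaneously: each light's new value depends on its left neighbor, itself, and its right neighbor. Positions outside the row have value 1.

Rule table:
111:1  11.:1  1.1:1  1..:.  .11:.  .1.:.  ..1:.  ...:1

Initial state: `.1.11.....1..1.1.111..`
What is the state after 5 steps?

11111.1.1.11.1.......1

1.1.1.111.....1.1.11..
11.1.1.11.111..1.1.1..
111.1.1.11.11...1.1...
1111.1.1.11.1.1..1..1.
11111.1.1.11.1.......1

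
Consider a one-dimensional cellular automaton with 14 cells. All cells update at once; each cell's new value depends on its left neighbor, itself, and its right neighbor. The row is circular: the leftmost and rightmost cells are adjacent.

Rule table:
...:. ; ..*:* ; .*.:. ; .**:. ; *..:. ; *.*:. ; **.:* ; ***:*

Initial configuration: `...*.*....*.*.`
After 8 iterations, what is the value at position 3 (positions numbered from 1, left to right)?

*

..*......*....
.*......*.....
*......*......
......*......*
.....*......*.
....*......*..
...*......*...
..*......*....
position 3 holds *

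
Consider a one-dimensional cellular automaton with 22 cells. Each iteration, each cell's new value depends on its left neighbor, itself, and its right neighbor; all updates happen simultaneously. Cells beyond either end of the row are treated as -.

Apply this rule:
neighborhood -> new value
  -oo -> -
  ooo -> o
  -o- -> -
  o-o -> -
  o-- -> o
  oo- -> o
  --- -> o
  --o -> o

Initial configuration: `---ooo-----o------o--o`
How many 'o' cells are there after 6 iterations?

ooo-ooooooo-oooooo-oo-
-oo--oooooo--ooooo--oo
o-ooo-ooooooo-oooooo-o
---oo--oooooo--ooooo--
ooo-ooo-ooooooo-oooooo
-oo--oo--oooooo--ooooo
count of o: 15

15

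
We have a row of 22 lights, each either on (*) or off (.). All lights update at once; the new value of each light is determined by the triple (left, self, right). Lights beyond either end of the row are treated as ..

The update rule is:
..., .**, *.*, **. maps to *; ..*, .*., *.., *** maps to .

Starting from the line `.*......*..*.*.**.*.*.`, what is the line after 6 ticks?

...****.....*.****.*..
**.*..*.***..**..**..*
***....**.*..**..**...
*.*.**.***...**..**.**
.*.*****.*.*.**..*****
..**...**.*.***..*...*

..**...**.*.***..*...*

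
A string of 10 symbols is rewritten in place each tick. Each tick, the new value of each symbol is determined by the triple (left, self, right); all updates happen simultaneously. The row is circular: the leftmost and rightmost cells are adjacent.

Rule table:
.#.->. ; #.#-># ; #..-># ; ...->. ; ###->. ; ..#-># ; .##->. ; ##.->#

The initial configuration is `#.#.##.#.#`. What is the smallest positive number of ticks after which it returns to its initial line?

##.#.##.#.
.##.#.##.#
#.##.#.##.
.#.##.#.##
#.#.##.#.#

5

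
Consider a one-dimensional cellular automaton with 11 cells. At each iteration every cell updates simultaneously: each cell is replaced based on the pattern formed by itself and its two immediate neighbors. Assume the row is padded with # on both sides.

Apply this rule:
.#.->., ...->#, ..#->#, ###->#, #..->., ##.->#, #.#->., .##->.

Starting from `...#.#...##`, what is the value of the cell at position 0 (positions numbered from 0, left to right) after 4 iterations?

iteration 1: .##....##.#
iteration 2: ..#.###.#..
iteration 3: .#...##...#
iteration 4: ...##.#.##.
position 0 holds .

.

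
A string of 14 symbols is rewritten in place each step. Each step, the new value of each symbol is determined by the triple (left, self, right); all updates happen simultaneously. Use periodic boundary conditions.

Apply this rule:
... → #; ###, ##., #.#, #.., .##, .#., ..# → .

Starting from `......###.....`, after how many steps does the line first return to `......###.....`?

#####.....####
......###.....

2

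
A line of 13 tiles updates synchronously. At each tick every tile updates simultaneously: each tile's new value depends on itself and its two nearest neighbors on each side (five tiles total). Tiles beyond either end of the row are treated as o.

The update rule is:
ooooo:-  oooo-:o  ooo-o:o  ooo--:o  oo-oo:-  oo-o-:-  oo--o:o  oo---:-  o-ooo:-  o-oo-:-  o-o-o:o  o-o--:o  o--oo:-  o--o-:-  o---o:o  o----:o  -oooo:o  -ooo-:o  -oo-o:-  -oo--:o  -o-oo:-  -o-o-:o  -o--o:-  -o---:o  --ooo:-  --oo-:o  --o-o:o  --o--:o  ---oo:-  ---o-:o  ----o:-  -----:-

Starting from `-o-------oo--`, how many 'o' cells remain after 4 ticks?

-ooo-----ooo-
--oo-o----oo-
o-o--ooo--o--
o-o---ooo-o--
count of o: 6

6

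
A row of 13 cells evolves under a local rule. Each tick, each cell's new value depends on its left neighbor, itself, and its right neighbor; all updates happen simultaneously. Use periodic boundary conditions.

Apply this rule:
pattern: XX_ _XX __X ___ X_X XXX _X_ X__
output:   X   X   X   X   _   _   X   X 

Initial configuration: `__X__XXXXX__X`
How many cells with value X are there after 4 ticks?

5

tick 1: XXXXXX___XXXX
tick 2: _____XXXXX___
tick 3: XXXXXX___XXXX  (repeats tick 1; period 2)
tick 4: _____XXXXX___
count of X: 5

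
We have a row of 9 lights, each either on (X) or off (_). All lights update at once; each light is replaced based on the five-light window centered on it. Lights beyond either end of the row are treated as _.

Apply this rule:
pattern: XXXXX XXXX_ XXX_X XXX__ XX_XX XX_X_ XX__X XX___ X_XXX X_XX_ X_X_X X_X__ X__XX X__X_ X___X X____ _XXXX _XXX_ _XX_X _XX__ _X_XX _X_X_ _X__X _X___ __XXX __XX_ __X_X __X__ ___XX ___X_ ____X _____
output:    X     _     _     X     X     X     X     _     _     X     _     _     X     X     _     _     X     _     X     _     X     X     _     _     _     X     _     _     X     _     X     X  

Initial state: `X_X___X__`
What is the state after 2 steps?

_X_______
____XXXXX

____XXXXX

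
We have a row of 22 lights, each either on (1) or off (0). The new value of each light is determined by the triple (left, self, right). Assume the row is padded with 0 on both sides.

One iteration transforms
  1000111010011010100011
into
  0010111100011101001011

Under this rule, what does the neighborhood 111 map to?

1

At position 5 the neighborhood is 111; the next row has 1 there.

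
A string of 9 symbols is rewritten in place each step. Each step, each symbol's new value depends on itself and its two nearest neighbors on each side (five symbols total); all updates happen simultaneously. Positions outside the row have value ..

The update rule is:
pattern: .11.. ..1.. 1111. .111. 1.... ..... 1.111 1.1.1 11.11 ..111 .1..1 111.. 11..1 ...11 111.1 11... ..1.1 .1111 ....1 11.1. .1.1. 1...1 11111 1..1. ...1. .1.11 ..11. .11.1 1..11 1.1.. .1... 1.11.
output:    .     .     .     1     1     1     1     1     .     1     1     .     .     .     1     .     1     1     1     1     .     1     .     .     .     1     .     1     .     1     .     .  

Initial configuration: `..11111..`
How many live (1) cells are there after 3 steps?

2

1.11....1
11...11..
...1....1
count of 1: 2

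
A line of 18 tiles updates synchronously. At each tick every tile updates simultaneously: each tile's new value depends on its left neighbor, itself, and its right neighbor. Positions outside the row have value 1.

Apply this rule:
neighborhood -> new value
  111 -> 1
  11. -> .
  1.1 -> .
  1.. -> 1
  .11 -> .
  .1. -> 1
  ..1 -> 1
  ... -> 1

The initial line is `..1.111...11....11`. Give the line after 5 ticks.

111..1.111..1111.1
11.111..1.11.11...
1...1.111......111
.1111..1.111111.11
..11.111..1111...1

..11.111..1111...1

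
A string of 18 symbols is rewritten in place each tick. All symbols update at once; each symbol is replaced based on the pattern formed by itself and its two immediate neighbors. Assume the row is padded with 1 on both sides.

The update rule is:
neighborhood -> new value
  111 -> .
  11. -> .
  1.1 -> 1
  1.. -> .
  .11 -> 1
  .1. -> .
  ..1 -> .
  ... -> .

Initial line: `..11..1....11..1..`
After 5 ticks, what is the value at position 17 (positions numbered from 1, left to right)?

..1........1......
..................
..................  (fixed point — unchanged through tick 5)
position 17 holds .

.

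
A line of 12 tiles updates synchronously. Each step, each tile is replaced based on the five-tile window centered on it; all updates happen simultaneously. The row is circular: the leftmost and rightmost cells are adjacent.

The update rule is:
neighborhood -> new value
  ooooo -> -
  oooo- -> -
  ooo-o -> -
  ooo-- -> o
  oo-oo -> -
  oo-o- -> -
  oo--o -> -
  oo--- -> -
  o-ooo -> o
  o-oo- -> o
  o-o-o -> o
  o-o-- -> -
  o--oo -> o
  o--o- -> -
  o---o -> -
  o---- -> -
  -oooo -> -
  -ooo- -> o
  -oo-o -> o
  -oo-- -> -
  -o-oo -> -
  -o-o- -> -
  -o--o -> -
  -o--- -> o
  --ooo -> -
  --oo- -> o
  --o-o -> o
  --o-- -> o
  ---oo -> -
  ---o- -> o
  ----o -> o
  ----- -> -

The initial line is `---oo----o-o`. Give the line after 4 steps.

step 1: o--o---ooo--
step 2: o--oo---oo--
step 3: o-oo----o---
step 4: o-o---oooo-o

o-o---oooo-o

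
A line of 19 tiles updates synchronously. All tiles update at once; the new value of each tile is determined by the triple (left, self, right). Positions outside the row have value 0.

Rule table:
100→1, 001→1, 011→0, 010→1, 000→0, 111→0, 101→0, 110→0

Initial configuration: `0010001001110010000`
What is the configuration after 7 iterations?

1101001011000000100

iteration 1: 0111011110001111000
iteration 2: 1000000001010000100
iteration 3: 1100000011011001110
iteration 4: 0010000100000110001
iteration 5: 0111001110001001011
iteration 6: 1000110001011111000
iteration 7: 1101001011000000100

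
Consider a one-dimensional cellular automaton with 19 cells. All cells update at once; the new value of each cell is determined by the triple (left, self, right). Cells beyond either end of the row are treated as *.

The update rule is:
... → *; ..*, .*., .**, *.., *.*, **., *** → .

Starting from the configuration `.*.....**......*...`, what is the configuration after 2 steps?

...***....****...*.
.*.....**......*...

.*.....**......*...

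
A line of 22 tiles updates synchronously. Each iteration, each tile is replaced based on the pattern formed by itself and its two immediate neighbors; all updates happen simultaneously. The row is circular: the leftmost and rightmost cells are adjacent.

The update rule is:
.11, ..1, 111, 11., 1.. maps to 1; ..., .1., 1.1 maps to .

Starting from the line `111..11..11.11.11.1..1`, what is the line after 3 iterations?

11111111111.11.1111111

11111111111.11.11..111
11111111111.11.1111111
11111111111.11.1111111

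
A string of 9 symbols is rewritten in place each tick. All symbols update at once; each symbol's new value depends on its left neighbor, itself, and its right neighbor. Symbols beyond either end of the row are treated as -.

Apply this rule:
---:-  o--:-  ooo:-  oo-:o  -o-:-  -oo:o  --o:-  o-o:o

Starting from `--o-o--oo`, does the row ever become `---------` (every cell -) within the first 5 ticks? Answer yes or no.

---o---oo
-------oo
-------oo  (fixed point — unchanged through tick 5)
tick 5 is -------oo, still not uniform -

no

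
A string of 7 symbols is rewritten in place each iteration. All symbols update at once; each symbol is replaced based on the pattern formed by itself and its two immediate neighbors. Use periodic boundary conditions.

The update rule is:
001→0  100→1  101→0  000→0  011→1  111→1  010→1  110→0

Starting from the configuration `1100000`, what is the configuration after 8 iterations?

iteration 1: 1010000
iteration 2: 1011000
iteration 3: 1010100
iteration 4: 1010110
iteration 5: 1010100  (repeats iteration 3; period 2)
iteration 8: 1010110

1010110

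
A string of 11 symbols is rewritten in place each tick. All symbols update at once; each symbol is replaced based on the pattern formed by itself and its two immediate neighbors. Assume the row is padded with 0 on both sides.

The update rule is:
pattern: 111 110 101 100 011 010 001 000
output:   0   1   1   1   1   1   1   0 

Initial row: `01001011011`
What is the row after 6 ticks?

11111011111

11111111111
10000000001
11000000011
11100000111
10110001101
11111011111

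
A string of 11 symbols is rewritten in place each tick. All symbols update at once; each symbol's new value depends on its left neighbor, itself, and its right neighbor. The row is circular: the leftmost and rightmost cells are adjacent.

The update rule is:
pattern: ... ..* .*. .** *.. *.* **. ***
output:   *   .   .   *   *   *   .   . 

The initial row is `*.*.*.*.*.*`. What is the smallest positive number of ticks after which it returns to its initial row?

tick 1: .*.*.*.*.**
tick 2: *.*.*.*.**.
tick 3: .*.*.*.**.*
tick 4: *.*.*.**.*.
tick 5: .*.*.**.*.*
tick 6: *.*.**.*.*.
tick 7: .*.**.*.*.*
tick 8: *.**.*.*.*.
tick 9: .**.*.*.*.*
tick 10: **.*.*.*.*.
tick 11: *.*.*.*.*.*

11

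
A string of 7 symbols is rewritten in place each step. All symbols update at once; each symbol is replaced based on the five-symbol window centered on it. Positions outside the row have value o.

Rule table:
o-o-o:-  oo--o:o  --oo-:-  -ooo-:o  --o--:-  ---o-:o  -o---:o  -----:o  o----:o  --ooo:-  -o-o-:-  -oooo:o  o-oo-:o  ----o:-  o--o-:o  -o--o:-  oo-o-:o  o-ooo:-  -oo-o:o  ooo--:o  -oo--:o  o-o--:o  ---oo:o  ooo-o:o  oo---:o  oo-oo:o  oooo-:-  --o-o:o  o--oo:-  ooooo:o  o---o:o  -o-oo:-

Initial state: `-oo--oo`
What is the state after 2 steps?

oo-oo--

oooo--o
oo-oo--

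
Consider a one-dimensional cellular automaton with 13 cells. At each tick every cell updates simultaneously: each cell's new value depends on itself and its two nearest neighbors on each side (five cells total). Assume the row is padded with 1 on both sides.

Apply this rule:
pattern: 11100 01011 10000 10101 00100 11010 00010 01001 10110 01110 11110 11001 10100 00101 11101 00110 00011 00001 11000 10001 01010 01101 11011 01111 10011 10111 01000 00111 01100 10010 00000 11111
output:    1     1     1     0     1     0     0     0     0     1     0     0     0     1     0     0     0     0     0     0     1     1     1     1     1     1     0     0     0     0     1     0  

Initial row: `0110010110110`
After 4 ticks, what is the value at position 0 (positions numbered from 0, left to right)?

0

tick 1: 1000011011011
tick 2: 1010001101111
tick 3: 0000000111100
tick 4: 0111100010101
position 0 holds 0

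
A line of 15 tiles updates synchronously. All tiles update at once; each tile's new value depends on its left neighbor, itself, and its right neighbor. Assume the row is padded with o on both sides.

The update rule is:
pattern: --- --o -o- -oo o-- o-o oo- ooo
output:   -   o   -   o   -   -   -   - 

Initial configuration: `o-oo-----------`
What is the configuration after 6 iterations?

--o-----------o
-o-----------oo
------------oo-
-----------oo--
----------oo--o
---------oo--oo

---------oo--oo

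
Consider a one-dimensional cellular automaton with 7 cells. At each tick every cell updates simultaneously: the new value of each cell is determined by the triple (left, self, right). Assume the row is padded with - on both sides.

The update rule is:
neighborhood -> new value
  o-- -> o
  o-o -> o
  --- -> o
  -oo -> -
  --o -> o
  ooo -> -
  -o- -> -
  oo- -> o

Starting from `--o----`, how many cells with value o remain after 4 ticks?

oo-oooo
-oo---o
o-oooo-
-o---oo
count of o: 3

3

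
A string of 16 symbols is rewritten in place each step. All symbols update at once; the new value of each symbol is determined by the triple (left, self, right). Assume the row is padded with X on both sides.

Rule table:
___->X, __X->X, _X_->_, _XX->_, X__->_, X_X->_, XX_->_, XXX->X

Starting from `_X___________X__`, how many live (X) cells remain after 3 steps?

7

___XXXXXXXXXX__X
_XX_XXXXXXXX__X_
_____XXXXXX__X__
count of X: 7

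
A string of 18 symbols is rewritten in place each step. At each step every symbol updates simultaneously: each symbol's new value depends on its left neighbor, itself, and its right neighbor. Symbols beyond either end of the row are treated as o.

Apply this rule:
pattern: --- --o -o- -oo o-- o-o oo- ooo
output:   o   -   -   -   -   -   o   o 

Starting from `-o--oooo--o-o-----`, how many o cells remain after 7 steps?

step 1: -----ooo------ooo-
step 2: -ooo--oo-oooo--oo-
step 3: --oo---o--ooo---o-
step 4: ---o-o-----oo-o---
step 5: -o-----ooo--o---o-
step 6: ---ooo--oo----o---
step 7: -o--oo---o-oo---o-
count of o: 7

7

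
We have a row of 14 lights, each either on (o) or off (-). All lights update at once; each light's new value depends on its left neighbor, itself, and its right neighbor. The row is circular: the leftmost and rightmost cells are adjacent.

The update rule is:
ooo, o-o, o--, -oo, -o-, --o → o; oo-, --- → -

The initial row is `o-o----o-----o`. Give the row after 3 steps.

step 1: -ooo--ooo---oo
step 2: ooo-oooo-o-oo-
step 3: oo-oooo-oooo-o

oo-oooo-oooo-o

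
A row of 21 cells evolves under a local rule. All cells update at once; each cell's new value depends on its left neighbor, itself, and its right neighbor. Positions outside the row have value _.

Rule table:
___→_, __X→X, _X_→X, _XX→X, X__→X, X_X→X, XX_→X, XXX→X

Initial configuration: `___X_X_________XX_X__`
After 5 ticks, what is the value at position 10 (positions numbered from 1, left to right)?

X

__XXXXX_______XXXXXX_
_XXXXXXX_____XXXXXXXX
XXXXXXXXX___XXXXXXXXX
XXXXXXXXXX_XXXXXXXXXX
XXXXXXXXXXXXXXXXXXXXX
position 10 holds X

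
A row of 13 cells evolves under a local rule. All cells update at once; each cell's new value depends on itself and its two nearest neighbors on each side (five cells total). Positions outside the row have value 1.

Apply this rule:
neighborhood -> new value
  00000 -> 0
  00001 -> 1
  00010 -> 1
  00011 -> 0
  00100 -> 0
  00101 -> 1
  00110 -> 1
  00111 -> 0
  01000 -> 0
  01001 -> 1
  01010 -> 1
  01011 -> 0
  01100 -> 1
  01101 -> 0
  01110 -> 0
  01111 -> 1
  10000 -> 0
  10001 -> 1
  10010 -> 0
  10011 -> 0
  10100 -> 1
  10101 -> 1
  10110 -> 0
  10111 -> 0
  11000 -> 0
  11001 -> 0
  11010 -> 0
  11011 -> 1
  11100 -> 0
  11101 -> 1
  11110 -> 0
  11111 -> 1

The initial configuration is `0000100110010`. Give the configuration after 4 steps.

0110100101110

0011010110010
0010010010010
0001001001010
0110100101110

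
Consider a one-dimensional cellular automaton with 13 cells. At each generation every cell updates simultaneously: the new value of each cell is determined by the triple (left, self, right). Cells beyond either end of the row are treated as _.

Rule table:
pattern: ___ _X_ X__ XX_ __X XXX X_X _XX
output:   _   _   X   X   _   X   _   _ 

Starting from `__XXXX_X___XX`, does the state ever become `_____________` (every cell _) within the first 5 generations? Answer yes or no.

___XXX__X___X
____XXX__X___
_____XXX__X__
______XXX__X_
_______XXX__X
generation 5 is _______XXX__X, still not uniform _

no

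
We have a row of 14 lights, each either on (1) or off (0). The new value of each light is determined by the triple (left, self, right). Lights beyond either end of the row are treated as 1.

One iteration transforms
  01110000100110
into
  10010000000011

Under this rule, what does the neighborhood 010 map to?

At position 8 the neighborhood is 010; the next row has 0 there.

0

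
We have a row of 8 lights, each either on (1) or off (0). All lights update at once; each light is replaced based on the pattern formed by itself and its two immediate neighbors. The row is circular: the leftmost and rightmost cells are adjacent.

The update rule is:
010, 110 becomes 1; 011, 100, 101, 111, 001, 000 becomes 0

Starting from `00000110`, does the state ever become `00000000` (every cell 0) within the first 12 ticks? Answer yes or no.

no

00000010
00000010  (fixed point — unchanged through tick 12)
tick 12 is 00000010, still not uniform 0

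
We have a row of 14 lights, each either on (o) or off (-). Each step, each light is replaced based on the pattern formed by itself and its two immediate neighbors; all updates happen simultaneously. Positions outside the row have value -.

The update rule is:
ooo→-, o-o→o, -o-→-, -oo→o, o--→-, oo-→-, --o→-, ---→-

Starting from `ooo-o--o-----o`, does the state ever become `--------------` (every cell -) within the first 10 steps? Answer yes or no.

o--o----------
--------------
all cells are - at step 2

yes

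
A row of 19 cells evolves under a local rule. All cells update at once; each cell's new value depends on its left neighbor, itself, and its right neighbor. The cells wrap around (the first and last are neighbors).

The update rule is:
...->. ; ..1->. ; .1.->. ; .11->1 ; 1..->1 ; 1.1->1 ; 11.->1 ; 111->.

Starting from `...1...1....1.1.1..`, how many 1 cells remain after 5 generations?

5

....1...1....1.1.1.
.....1...1....1.1.1
1.....1...1....1.1.
.1.....1...1....1.1
1.1.....1...1....1.
count of 1: 5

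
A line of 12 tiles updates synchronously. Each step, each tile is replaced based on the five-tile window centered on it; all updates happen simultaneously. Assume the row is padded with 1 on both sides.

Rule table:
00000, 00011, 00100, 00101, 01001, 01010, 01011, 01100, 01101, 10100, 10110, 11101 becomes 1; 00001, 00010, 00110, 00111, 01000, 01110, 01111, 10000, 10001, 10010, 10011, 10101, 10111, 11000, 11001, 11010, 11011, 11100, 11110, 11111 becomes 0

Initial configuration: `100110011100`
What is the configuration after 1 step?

000010000000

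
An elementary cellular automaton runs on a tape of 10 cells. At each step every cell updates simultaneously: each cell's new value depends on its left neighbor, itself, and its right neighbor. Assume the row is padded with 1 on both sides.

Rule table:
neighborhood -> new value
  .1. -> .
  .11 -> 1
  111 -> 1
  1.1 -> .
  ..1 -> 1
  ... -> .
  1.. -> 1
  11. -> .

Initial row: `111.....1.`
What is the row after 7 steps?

step 1: 11.1...1..
step 2: 1...1.1.11
step 3: .1.1....11
step 4: ....1..111
step 5: 1..1.11111
step 6: .11..11111
step 7: .1.1111111

.1.1111111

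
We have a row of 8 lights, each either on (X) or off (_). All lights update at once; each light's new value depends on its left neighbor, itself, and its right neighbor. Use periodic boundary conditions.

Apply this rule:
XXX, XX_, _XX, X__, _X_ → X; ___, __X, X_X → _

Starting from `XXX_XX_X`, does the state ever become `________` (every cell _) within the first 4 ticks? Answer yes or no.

tick 1: XXX_XX_X  (fixed point — unchanged through tick 4)
tick 4 is XXX_XX_X, still not uniform _

no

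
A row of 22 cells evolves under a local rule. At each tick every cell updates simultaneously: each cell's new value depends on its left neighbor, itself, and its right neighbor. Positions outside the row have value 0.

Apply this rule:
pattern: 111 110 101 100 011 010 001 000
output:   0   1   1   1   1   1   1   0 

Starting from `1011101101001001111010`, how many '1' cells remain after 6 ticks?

tick 1: 1110111111111111001111
tick 2: 1011100000000001111001
tick 3: 1110110000000011001111
tick 4: 1011111000000111111001
tick 5: 1110001100001100001111
tick 6: 1011011110011110011001
count of 1: 14

14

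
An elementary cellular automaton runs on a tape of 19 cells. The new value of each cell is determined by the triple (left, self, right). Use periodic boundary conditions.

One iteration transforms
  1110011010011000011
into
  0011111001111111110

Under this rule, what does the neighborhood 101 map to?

0

At position 7 the neighborhood is 101; the next row has 0 there.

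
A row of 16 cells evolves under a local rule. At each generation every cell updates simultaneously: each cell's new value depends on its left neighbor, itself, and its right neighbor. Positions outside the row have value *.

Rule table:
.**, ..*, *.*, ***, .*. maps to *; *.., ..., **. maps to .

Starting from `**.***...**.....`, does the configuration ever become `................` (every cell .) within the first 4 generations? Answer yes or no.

*.***...**.....*
.***...**.....**
***...**.....***
**...**.....****
generation 4 is **...**.....****, still not uniform .

no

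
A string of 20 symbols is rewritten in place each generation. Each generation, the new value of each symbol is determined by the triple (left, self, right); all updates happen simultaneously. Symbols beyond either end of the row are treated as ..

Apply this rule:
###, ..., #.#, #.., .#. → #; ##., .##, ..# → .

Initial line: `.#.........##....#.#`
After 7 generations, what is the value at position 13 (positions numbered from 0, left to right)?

#

.#########...###.###
..#######.##..#.#.#.
#..#####.#..#.######
##..###.###.##.####.
..#..#.#.#.#..#.##.#
#.##.########.##..##
##..#.######.#..#...
position 13 holds #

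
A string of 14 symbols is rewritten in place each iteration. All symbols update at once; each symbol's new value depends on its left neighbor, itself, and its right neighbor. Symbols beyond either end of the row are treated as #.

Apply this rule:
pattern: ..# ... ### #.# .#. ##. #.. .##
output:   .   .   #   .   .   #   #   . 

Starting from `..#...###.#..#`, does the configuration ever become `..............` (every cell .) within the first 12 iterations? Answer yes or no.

no

iteration 1: #..#...##..#..
iteration 2: ##..#...##..#.
iteration 3: ###..#...##...
iteration 4: ####..#...##..
iteration 5: #####..#...##.
iteration 6: ######..#...#.
iteration 7: #######..#....
iteration 8: ########..#...
iteration 9: #########..#..
iteration 10: ##########..#.
iteration 11: ###########...
iteration 12: ############..
iteration 12 is ############.., still not uniform .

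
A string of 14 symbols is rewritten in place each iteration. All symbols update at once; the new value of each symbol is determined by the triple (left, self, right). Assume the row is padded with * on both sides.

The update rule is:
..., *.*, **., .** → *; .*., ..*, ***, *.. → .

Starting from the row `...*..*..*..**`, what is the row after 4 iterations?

*....****....*

iteration 1: .*..........*.
iteration 2: *..********..*
iteration 3: *..*......*..*
iteration 4: *....****....*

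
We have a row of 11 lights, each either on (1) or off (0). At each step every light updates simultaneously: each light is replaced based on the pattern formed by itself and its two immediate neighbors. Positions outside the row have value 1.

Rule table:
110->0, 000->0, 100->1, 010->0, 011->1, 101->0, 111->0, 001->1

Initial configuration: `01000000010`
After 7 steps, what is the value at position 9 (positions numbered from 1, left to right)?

00100000100
11010001011
00001010010
10010001100
01101011011
01000010010
00100101100
position 9 holds 1

1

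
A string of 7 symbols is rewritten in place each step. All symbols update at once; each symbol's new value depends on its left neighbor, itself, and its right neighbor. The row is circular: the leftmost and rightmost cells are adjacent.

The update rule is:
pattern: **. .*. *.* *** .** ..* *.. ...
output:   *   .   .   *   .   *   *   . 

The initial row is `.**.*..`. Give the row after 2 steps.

...**..

*.*..*.
...**..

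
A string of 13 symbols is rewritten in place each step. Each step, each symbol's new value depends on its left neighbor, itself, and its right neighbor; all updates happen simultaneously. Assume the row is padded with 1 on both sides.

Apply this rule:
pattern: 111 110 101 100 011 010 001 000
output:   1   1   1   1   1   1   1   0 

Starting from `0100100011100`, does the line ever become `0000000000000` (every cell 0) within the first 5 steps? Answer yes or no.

no

1111110111111
1111111111111
1111111111111  (fixed point — unchanged through step 5)
step 5 is 1111111111111, still not uniform 0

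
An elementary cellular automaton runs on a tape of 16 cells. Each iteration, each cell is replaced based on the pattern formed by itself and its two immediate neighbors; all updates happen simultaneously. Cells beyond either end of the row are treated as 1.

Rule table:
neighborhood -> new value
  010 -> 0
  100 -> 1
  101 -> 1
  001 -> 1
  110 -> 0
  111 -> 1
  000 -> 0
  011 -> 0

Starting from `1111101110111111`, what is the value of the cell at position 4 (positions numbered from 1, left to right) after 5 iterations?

1

1111010101011111
1110101010101111
1101010101010111
1010101010101011
0101010101010101
position 4 holds 1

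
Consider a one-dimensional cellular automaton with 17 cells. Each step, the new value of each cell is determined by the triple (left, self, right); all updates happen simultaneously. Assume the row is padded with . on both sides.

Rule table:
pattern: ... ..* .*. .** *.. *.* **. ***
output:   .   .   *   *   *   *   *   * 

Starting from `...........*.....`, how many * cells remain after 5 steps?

6

...........**....
...........***...
...........****..
...........*****.
...........******
count of *: 6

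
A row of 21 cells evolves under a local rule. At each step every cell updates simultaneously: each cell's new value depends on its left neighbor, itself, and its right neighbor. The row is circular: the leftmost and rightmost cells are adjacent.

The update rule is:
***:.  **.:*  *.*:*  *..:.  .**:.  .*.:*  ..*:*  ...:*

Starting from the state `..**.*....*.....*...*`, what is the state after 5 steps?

step 1: .*.***.****.*****.***
step 2: ***..**...**....**..*
step 3: ..*.*.*.**.*.***.*.*.
step 4: ********.****..*****.
step 5: .......**...*.*....**

.......**...*.*....**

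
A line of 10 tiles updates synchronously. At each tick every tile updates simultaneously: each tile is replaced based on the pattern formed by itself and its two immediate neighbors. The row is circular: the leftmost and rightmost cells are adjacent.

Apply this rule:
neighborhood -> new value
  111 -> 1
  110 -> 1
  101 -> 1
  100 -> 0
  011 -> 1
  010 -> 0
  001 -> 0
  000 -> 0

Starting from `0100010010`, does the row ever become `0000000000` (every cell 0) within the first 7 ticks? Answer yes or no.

tick 1: 0000000000
all cells are 0 at tick 1

yes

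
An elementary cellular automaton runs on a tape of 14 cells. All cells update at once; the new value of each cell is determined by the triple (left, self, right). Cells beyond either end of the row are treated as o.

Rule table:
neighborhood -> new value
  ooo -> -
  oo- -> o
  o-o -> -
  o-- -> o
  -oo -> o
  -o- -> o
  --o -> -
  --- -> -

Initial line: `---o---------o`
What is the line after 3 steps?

-o-o-oo------o

step 1: o--oo--------o
step 2: oo-ooo-------o
step 3: -o-o-oo------o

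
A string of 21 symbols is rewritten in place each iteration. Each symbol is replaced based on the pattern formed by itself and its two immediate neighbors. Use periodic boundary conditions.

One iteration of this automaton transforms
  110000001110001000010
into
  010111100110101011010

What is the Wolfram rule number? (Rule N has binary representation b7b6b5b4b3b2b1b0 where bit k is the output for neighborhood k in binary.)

197

position 9: 111 → 1  (bit 7 = 1)
position 1: 110 → 1  (bit 6 = 1)
position 20: 101 → 0  (bit 5 = 0)
position 2: 100 → 0  (bit 4 = 0)
position 0: 011 → 0  (bit 3 = 0)
position 14: 010 → 1  (bit 2 = 1)
position 7: 001 → 0  (bit 1 = 0)
position 3: 000 → 1  (bit 0 = 1)
bits b7..b0 = 11000101 = 197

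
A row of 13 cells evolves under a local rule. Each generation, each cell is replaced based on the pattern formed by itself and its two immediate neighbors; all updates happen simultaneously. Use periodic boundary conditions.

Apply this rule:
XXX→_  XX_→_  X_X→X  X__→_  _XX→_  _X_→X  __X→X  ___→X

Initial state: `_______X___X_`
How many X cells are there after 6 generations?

XXXXXXXX_XXX_
________X___X
_XXXXXXXX_XXX
X________X___
X_XXXXXXXX_XX
_X________X__
count of X: 2

2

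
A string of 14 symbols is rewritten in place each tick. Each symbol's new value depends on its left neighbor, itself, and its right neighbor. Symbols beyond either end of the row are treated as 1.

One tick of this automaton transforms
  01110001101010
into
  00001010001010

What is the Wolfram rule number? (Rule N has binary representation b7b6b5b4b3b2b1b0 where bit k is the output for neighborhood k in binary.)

position 2: 111 → 0  (bit 7 = 0)
position 3: 110 → 0  (bit 6 = 0)
position 0: 101 → 0  (bit 5 = 0)
position 4: 100 → 1  (bit 4 = 1)
position 1: 011 → 0  (bit 3 = 0)
position 10: 010 → 1  (bit 2 = 1)
position 6: 001 → 1  (bit 1 = 1)
position 5: 000 → 0  (bit 0 = 0)
bits b7..b0 = 00010110 = 22

22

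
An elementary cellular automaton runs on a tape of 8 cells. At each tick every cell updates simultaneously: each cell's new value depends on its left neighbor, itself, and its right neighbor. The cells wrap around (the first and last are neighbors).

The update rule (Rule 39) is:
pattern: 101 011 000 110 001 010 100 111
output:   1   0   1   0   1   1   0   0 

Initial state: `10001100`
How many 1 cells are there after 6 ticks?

3

10110001
01000110
11011000
00100011
01101100
10010001
count of 1: 3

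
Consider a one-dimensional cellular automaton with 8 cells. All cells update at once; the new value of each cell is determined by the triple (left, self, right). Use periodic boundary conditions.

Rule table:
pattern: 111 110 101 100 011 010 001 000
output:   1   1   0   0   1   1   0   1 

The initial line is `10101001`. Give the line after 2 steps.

10101001

10101001  (fixed point — unchanged through step 2)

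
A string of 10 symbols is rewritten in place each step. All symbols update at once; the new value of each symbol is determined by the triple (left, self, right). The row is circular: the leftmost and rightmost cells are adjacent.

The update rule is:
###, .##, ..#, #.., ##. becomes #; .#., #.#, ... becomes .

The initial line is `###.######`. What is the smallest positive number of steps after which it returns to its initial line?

1

step 1: ###.######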